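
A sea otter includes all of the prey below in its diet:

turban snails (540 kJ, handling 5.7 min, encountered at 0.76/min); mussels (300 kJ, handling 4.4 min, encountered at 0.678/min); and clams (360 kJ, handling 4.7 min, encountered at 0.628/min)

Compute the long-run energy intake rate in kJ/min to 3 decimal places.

74.545 kJ/min

R = (0.76×540 + 0.678×300 + 0.628×360) / (1 + 0.76×5.7 + 0.678×4.4 + 0.628×4.7) = 839.9/11.27 = 74.54 kJ/min.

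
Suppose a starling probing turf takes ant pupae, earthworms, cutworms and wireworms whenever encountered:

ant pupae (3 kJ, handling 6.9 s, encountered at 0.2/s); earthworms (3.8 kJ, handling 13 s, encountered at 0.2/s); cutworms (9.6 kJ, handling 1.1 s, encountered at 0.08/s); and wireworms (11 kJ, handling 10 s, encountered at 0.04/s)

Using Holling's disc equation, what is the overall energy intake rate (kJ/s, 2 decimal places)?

0.47 kJ/s

R = Σλ_iE_i / (1 + Σλ_ih_i)
Numerator: 0.2×3 + 0.2×3.8 + 0.08×9.6 + 0.04×11 = 2.568
Denominator: 1 + 0.2×6.9 + 0.2×13 + 0.08×1.1 + 0.04×10 = 5.468
R = 2.568/5.468 = 0.4696 kJ/s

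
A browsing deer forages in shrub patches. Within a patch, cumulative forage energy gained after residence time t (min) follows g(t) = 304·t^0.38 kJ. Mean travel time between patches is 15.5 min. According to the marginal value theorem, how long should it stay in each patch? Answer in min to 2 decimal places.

Optimal t* satisfies g'(t*) = g(t*)/(T + t*).
g'(t) = 0.38·304·t^-0.62. Setting 0.38·304·t^-0.62 = 304·t^0.38/(15.5+t) gives 0.38(15.5+t) = t, so 0.62·t = 0.38×15.5.
t* = 0.38×15.5/0.62 = 9.5 min.

9.50 min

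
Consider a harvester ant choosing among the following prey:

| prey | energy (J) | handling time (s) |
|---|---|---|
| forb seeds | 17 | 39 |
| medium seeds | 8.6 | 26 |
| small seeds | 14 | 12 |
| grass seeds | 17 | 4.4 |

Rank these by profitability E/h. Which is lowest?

medium seeds

Profitability E/h (J/s): forb seeds = 17/39 = 0.436, medium seeds = 8.6/26 = 0.331, small seeds = 14/12 = 1.17, grass seeds = 17/4.4 = 3.86.
Ranked: grass seeds > small seeds > forb seeds > medium seeds.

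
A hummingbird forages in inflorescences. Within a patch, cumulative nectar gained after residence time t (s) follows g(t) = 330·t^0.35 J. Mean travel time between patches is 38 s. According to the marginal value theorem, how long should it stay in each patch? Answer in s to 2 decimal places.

20.46 s

By the marginal value theorem, leave when the instantaneous gain rate g'(t) equals the habitat-wide average g(t)/(T + t).
g'(t) = 0.35·330·t^-0.65. Setting 0.35·330·t^-0.65 = 330·t^0.35/(38+t) gives 0.35(38+t) = t, so 0.65·t = 0.35×38.
t* = 0.35×38/0.65 = 20.46 s.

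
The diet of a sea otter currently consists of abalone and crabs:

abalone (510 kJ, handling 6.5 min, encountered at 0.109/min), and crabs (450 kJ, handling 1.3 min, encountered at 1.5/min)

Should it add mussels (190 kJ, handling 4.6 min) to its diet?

No

On abalone and crabs alone, R = ΣλE/(1+Σλh) = 730.6/3.659 = 199.7 kJ/min.
mussels: E/h = 190/4.6 = 41.3 kJ/min.
41.3 < 199.7, so adding mussels would lower the average — exclude it.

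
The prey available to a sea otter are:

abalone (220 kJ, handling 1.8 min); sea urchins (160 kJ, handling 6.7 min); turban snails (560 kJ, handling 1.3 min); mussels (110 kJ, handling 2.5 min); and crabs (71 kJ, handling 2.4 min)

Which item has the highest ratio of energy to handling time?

Profitability E/h (kJ/min): abalone = 220/1.8 = 122, sea urchins = 160/6.7 = 23.9, turban snails = 560/1.3 = 431, mussels = 110/2.5 = 44, crabs = 71/2.4 = 29.6.
Ranked: turban snails > abalone > mussels > crabs > sea urchins.

turban snails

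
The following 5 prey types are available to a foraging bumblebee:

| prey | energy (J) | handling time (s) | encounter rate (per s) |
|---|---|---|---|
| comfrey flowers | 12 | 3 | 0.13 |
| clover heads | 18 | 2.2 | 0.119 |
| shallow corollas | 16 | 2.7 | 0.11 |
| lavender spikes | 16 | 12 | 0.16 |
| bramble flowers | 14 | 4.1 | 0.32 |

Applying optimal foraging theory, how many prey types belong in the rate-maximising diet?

E/h in descending order: clover heads 8.18, shallow corollas 5.93, comfrey flowers 4, bramble flowers 3.41, lavender spikes 1.33 J/s. The optimal diet is the largest prefix of this list for which every included type satisfies E_i/h_i > R on the types above it.
Rate on top 1: 1.698. shallow corollas: 5.93 > 1.698 → include.
Rate on top 2: 2.503. comfrey flowers: 4 > 2.503 → include.
Rate on top 3: 2.803. bramble flowers: 3.41 > 2.803 → include.
Rate on top 4: 3.049. lavender spikes: 1.33 < 3.049 → exclude; stop.
Optimal diet: clover heads, shallow corollas, comfrey flowers, bramble flowers — 4 of 5 types.

4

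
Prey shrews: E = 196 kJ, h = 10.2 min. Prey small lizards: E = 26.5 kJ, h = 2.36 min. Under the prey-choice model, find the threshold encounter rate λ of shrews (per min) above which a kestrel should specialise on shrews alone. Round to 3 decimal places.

Drop small lizards once their profitability E₂/h₂ falls below the rate achievable on shrews alone: E₂/h₂ = λE₁/(1 + λh₁).
Solve for λ: λE₁h₂ = E₂(1 + λh₁) → λ(E₁h₂ − E₂h₁) = E₂ → λ = E₂/(E₁h₂ − E₂h₁).
λ = 26.5/(196×2.36 − 26.5×10.2) = 26.5/192.3 = 0.1378 per min.

0.138 per min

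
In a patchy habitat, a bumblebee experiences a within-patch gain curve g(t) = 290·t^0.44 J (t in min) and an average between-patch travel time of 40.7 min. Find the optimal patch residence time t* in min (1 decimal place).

32.0 min

Maximise g(t)/(T+t): set derivative to zero → g'(t)(T+t) = g(t).
g'(t) = 0.44·290·t^-0.56. Setting 0.44·290·t^-0.56 = 290·t^0.44/(40.7+t) gives 0.44(40.7+t) = t, so 0.56·t = 0.44×40.7.
t* = 0.44×40.7/0.56 = 31.98 min.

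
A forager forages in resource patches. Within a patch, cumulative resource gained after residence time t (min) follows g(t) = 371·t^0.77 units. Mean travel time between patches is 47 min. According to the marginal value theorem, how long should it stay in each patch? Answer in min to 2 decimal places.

157.35 min

Maximise g(t)/(T+t): set derivative to zero → g'(t)(T+t) = g(t).
g'(t) = 0.77·371·t^-0.23. Setting 0.77·371·t^-0.23 = 371·t^0.77/(47+t) gives 0.77(47+t) = t, so 0.23·t = 0.77×47.
t* = 0.77×47/0.23 = 157.3 min.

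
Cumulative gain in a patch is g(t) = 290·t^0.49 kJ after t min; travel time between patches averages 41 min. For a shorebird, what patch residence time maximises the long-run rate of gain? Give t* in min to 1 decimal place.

39.4 min

Optimal t* satisfies g'(t*) = g(t*)/(T + t*).
g'(t) = 0.49·290·t^-0.51. Setting 0.49·290·t^-0.51 = 290·t^0.49/(41+t) gives 0.49(41+t) = t, so 0.51·t = 0.49×41.
t* = 0.49×41/0.51 = 39.39 min.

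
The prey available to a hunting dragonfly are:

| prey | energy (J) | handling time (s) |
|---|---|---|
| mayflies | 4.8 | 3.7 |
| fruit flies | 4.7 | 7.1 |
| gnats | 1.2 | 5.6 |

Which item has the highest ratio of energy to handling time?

mayflies

Profitability E/h (J/s): mayflies = 4.8/3.7 = 1.3, fruit flies = 4.7/7.1 = 0.662, gnats = 1.2/5.6 = 0.214.
Ranked: mayflies > fruit flies > gnats.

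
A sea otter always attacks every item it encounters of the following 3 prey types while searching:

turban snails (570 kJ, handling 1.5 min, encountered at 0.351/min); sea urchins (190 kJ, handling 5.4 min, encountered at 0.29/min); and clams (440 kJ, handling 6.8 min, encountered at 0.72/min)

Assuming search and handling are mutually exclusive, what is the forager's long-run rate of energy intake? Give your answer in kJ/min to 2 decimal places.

R = Σλ_iE_i / (1 + Σλ_ih_i)
Numerator: 0.351×570 + 0.29×190 + 0.72×440 = 572
Denominator: 1 + 0.351×1.5 + 0.29×5.4 + 0.72×6.8 = 7.989
R = 572/7.989 = 71.6 kJ/min

71.60 kJ/min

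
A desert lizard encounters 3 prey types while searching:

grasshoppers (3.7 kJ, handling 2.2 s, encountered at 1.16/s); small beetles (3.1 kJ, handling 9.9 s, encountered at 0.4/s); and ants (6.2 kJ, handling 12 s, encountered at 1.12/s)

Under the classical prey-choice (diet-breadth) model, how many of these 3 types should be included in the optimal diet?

1

E/h in descending order: grasshoppers 1.68, ants 0.517, small beetles 0.313 kJ/s. The optimal diet is the largest prefix of this list for which every included type satisfies E_i/h_i > R on the types above it.
Rate on top 1: 1.208. ants: 0.517 < 1.208 → exclude; stop.
Optimal diet: grasshoppers — 1 of 3 types.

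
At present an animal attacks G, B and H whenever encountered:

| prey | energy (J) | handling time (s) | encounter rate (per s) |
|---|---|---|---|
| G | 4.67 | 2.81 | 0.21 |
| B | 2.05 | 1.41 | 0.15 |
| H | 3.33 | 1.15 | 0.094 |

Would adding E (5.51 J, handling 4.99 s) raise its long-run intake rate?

On G, B and H alone, R = ΣλE/(1+Σλh) = 1.601/1.91 = 0.8385 J/s.
E: E/h = 5.51/4.99 = 1.104 J/s.
1.104 > 0.8385, so adding E raises the average — include it.

Yes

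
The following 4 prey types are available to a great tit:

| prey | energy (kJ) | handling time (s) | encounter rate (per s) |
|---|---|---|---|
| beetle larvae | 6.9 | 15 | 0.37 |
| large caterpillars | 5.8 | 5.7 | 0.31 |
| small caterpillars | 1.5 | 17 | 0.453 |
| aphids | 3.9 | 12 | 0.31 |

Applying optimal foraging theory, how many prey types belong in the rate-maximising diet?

Profitabilities (E/h, kJ/s): large caterpillars 1.02, beetle larvae 0.46, aphids 0.325, small caterpillars 0.0882. Add prey in this order while the next type's profitability exceeds the intake rate on those already taken.
Rate on top 1: 0.6498. beetle larvae: 0.46 < 0.6498 → exclude; stop.
Optimal diet: large caterpillars — 1 of 4 types.

1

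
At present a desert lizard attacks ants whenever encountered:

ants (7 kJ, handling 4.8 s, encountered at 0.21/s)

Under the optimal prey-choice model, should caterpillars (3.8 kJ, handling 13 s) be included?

No

Intake rate on the current diet: R = (0.21×7) / (1 + 0.21×4.8) = 1.47/2.008 = 0.7321 kJ/s.
caterpillars: E/h = 3.8/13 = 0.2923 kJ/s.
Since 0.2923 < R, time spent handling caterpillars is better spent searching.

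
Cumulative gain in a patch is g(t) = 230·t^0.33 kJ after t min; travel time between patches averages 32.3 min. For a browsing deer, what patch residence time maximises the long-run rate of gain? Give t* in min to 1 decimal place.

Optimal t* satisfies g'(t*) = g(t*)/(T + t*).
g'(t) = 0.33·230·t^-0.67. Setting 0.33·230·t^-0.67 = 230·t^0.33/(32.3+t) gives 0.33(32.3+t) = t, so 0.67·t = 0.33×32.3.
t* = 0.33×32.3/0.67 = 15.91 min.

15.9 min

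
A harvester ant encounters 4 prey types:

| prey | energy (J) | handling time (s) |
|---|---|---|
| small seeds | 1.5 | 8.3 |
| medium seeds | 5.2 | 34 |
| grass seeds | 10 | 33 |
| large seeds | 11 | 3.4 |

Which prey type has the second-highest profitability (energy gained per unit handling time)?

Profitability E/h (J/s): small seeds = 1.5/8.3 = 0.181, medium seeds = 5.2/34 = 0.153, grass seeds = 10/33 = 0.303, large seeds = 11/3.4 = 3.24.
Ranked: large seeds > grass seeds > small seeds > medium seeds.

grass seeds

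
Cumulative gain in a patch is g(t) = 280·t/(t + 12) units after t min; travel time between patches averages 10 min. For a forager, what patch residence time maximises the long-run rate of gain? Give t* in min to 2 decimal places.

Maximise g(t)/(T+t): set derivative to zero → g'(t)(T+t) = g(t).
g'(t) = 280·12/(t + 12)². Setting 280·12/(t+12)² = 280t/[(t+12)(10+t)] gives 12(10+t) = t(t+12), so t² = 12×10 = 120.
t* = √120 = 10.95 min.

10.95 min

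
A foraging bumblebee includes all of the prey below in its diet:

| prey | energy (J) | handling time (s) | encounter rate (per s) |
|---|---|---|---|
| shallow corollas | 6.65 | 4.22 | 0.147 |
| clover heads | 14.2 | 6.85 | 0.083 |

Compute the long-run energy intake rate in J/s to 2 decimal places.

0.99 J/s

R = (0.147×6.65 + 0.083×14.2) / (1 + 0.147×4.22 + 0.083×6.85) = 2.156/2.189 = 0.985 J/s.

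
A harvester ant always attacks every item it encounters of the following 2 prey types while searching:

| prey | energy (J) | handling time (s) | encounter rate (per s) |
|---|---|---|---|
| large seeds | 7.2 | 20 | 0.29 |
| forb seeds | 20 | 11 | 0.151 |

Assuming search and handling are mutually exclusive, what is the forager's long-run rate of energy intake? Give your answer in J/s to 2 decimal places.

0.60 J/s

R = (0.29×7.2 + 0.151×20) / (1 + 0.29×20 + 0.151×11) = 5.108/8.461 = 0.6037 J/s.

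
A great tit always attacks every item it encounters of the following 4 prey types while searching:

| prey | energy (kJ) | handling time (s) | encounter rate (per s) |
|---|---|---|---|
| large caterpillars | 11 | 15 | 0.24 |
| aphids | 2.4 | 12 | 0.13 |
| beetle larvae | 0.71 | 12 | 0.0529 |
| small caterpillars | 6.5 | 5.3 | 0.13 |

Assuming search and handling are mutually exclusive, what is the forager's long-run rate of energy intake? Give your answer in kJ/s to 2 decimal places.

R = (0.24×11 + 0.13×2.4 + 0.0529×0.71 + 0.13×6.5) / (1 + 0.24×15 + 0.13×12 + 0.0529×12 + 0.13×5.3) = 3.835/7.484 = 0.5124 kJ/s.

0.51 kJ/s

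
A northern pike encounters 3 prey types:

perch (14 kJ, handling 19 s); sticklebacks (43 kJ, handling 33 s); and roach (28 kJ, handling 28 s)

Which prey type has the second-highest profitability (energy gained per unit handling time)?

roach

In descending order of E/h:
sticklebacks: 43/33 = 1.3 kJ/s
roach: 28/28 = 1 kJ/s
perch: 14/19 = 0.737 kJ/s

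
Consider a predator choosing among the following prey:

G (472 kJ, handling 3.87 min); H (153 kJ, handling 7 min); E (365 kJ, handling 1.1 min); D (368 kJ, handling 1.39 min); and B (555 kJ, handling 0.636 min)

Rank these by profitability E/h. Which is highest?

B

In descending order of E/h:
B: 555/0.636 = 873 kJ/min
E: 365/1.1 = 332 kJ/min
D: 368/1.39 = 265 kJ/min
G: 472/3.87 = 122 kJ/min
H: 153/7 = 21.9 kJ/min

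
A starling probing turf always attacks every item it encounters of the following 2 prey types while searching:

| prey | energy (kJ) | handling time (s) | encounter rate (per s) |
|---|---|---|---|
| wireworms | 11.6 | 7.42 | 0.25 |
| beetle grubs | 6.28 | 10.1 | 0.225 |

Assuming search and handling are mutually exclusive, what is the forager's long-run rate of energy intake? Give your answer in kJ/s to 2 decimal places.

0.84 kJ/s

R = (0.25×11.6 + 0.225×6.28) / (1 + 0.25×7.42 + 0.225×10.1) = 4.313/5.127 = 0.8412 kJ/s.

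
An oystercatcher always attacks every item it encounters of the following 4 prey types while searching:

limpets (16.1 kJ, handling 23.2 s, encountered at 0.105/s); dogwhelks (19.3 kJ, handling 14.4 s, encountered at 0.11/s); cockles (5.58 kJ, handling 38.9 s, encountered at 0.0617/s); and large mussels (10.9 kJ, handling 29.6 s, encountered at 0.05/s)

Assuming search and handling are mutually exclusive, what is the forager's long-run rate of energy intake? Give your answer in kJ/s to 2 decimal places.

0.53 kJ/s

R = Σλ_iE_i / (1 + Σλ_ih_i)
Numerator: 0.105×16.1 + 0.11×19.3 + 0.0617×5.58 + 0.05×10.9 = 4.703
Denominator: 1 + 0.105×23.2 + 0.11×14.4 + 0.0617×38.9 + 0.05×29.6 = 8.9
R = 4.703/8.9 = 0.5284 kJ/s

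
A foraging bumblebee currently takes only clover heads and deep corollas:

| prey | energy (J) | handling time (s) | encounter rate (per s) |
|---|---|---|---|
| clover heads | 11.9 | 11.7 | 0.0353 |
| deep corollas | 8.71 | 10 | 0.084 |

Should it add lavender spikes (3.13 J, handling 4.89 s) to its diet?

Yes

Intake rate on the current diet: R = (0.0353×11.9 + 0.084×8.71) / (1 + 0.0353×11.7 + 0.084×10) = 1.152/2.253 = 0.5112 J/s.
lavender spikes: E/h = 3.13/4.89 = 0.6401 J/s.
0.6401 > 0.5112, so adding lavender spikes raises the average — include it.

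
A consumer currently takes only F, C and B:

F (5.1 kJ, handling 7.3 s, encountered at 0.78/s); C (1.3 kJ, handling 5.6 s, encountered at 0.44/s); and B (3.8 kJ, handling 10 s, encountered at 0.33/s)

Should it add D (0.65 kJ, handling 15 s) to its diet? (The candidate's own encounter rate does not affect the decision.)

Current rate: (0.78×5.1 + 0.44×1.3 + 0.33×3.8)/(1 + 0.78×7.3 + 0.44×5.6 + 0.33×10) = 0.4659 kJ/s.
Profitability of D: 0.65/15 = 0.04333 kJ/s.
0.04333 < 0.4659, so adding D would lower the average — exclude it.

No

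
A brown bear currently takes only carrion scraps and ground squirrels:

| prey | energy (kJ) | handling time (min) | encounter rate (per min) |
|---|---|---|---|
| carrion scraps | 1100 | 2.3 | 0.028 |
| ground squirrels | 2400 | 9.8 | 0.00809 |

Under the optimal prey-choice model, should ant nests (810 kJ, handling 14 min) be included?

Yes

Current rate: (0.028×1100 + 0.00809×2400)/(1 + 0.028×2.3 + 0.00809×9.8) = 43.91 kJ/min.
ant nests: E/h = 810/14 = 57.86 kJ/min.
57.86 > 43.91, so adding ant nests raises the average — include it.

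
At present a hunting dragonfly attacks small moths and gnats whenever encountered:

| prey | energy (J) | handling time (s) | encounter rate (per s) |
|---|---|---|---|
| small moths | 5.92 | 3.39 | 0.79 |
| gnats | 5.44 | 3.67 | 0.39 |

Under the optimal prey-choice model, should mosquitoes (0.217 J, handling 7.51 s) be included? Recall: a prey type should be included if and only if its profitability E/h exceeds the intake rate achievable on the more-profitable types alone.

Current rate: (0.79×5.92 + 0.39×5.44)/(1 + 0.79×3.39 + 0.39×3.67) = 1.331 J/s.
Profitability of mosquitoes: 0.217/7.51 = 0.02889 J/s.
Since 0.02889 < R, time spent handling mosquitoes is better spent searching.

No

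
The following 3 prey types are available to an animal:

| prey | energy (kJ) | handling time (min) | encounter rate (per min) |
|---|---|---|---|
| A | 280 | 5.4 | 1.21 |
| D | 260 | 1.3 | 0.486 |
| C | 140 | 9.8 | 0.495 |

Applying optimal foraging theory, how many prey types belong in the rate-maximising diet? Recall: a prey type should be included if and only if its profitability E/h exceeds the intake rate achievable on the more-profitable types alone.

1

Rank by E/h (kJ/min): D 200, A 51.9, C 14.3. Include each in turn until the next type's E/h falls below the running intake rate.
Rate on top 1: 77.44. A: 51.9 < 77.44 → exclude; stop.
Optimal diet: D — 1 of 3 types.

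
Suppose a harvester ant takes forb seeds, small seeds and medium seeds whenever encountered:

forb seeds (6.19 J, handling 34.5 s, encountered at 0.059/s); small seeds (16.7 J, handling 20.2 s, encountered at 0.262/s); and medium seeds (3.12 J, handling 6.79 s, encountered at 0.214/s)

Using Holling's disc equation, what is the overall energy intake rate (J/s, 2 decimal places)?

Energy encountered per unit search time: 0.059×6.19 + 0.262×16.7 + 0.214×3.12 = 5.408 J/s.
Handling time per unit search time: 0.059×34.5 + 0.262×20.2 + 0.214×6.79 = 8.781.
Rate = 5.408/(1 + 8.781) = 0.5529 J/s.

0.55 J/s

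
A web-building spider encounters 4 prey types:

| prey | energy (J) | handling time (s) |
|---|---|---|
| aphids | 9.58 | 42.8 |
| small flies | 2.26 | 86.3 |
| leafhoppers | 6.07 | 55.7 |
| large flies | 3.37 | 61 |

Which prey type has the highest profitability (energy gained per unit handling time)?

aphids

Profitability E/h (J/s): aphids = 9.58/42.8 = 0.224, small flies = 2.26/86.3 = 0.0262, leafhoppers = 6.07/55.7 = 0.109, large flies = 3.37/61 = 0.0552.
Ranked: aphids > leafhoppers > large flies > small flies.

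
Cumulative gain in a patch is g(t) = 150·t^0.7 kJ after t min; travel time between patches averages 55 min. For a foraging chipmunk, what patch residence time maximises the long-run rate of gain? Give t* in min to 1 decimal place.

128.3 min

Optimal t* satisfies g'(t*) = g(t*)/(T + t*).
g'(t) = 0.7·150·t^-0.3. Setting 0.7·150·t^-0.3 = 150·t^0.7/(55+t) gives 0.7(55+t) = t, so 0.30·t = 0.7×55.
t* = 0.7×55/0.30 = 128.3 min.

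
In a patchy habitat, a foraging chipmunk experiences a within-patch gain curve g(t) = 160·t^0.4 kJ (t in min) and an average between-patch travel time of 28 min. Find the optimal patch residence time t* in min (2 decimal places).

18.67 min

By the marginal value theorem, leave when the instantaneous gain rate g'(t) equals the habitat-wide average g(t)/(T + t).
g'(t) = 0.4·160·t^-0.6. Setting 0.4·160·t^-0.6 = 160·t^0.4/(28+t) gives 0.4(28+t) = t, so 0.60·t = 0.4×28.
t* = 0.4×28/0.60 = 18.67 min.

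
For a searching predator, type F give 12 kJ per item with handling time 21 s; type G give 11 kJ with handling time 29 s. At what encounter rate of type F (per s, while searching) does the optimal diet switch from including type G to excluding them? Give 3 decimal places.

Drop type G once their profitability E₂/h₂ falls below the rate achievable on type F alone: E₂/h₂ = λE₁/(1 + λh₁).
Solve for λ: λE₁h₂ = E₂(1 + λh₁) → λ(E₁h₂ − E₂h₁) = E₂ → λ = E₂/(E₁h₂ − E₂h₁).
λ = 11/(12×29 − 11×21) = 11/117 = 0.09402 per s.

0.094 per s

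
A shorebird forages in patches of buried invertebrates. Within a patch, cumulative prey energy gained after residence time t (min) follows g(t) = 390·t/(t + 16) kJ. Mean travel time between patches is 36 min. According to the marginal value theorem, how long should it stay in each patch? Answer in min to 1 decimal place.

24.0 min

By the marginal value theorem, leave when the instantaneous gain rate g'(t) equals the habitat-wide average g(t)/(T + t).
g'(t) = 390·16/(t + 16)². Setting 390·16/(t+16)² = 390t/[(t+16)(36+t)] gives 16(36+t) = t(t+16), so t² = 16×36 = 576.
t* = √576 = 24 min.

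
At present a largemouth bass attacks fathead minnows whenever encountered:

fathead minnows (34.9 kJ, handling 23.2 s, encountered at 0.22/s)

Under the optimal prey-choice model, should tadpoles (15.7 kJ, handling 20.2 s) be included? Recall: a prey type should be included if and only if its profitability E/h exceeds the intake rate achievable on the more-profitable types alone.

No

On fathead minnows alone, R = ΣλE/(1+Σλh) = 7.678/6.104 = 1.258 kJ/s.
tadpoles: E/h = 15.7/20.2 = 0.7772 kJ/s.
Since 0.7772 < R, time spent handling tadpoles is better spent searching.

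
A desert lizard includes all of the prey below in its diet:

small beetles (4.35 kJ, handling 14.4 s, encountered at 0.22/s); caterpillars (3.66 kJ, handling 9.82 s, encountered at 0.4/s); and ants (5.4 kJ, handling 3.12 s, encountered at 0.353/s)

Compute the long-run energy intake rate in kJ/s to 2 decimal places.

0.47 kJ/s

R = Σλ_iE_i / (1 + Σλ_ih_i)
Numerator: 0.22×4.35 + 0.4×3.66 + 0.353×5.4 = 4.327
Denominator: 1 + 0.22×14.4 + 0.4×9.82 + 0.353×3.12 = 9.197
R = 4.327/9.197 = 0.4705 kJ/s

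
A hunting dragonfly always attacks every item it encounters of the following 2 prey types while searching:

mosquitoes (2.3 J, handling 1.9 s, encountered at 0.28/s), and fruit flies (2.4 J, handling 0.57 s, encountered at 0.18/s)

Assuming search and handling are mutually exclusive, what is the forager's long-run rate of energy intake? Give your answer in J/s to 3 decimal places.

Energy encountered per unit search time: 0.28×2.3 + 0.18×2.4 = 1.076 J/s.
Handling time per unit search time: 0.28×1.9 + 0.18×0.57 = 0.6346.
Rate = 1.076/(1 + 0.6346) = 0.6583 J/s.

0.658 J/s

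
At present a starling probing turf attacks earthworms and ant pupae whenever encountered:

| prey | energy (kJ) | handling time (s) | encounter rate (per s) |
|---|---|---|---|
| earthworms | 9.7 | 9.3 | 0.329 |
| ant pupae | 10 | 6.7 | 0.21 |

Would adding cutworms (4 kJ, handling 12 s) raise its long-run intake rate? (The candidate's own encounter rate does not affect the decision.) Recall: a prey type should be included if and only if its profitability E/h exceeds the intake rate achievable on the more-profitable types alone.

Current rate: (0.329×9.7 + 0.21×10)/(1 + 0.329×9.3 + 0.21×6.7) = 0.9679 kJ/s.
Profitability of cutworms: 4/12 = 0.3333 kJ/s.
Since 0.3333 < R, time spent handling cutworms is better spent searching.

No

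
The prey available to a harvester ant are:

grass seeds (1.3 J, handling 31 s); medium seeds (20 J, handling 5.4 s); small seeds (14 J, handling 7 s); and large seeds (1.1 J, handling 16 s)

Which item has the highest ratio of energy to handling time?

medium seeds

Profitability E/h (J/s): grass seeds = 1.3/31 = 0.0419, medium seeds = 20/5.4 = 3.7, small seeds = 14/7 = 2, large seeds = 1.1/16 = 0.0688.
Ranked: medium seeds > small seeds > large seeds > grass seeds.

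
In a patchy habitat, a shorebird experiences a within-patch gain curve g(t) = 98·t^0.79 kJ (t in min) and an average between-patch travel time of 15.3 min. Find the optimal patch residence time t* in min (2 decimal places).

57.56 min

Optimal t* satisfies g'(t*) = g(t*)/(T + t*).
g'(t) = 0.79·98·t^-0.21. Setting 0.79·98·t^-0.21 = 98·t^0.79/(15.3+t) gives 0.79(15.3+t) = t, so 0.21·t = 0.79×15.3.
t* = 0.79×15.3/0.21 = 57.56 min.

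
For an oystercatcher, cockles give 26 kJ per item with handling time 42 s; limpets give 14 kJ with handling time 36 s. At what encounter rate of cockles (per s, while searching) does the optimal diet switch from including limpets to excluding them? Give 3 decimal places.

0.040 per s

At the threshold, the rate on cockles alone equals the profitability of limpets: λ·26/(1 + λ·42) = 14/36 = 0.3889.
Rearranging, λ(26 − 0.3889×42) = 0.3889, so λ = 0.3889/9.667 = 0.04023 per s.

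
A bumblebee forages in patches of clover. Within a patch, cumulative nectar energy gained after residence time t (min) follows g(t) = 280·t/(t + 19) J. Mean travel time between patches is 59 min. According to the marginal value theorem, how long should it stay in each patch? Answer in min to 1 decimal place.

33.5 min

Optimal t* satisfies g'(t*) = g(t*)/(T + t*).
g'(t) = 280·19/(t + 19)². Setting 280·19/(t+19)² = 280t/[(t+19)(59+t)] gives 19(59+t) = t(t+19), so t² = 19×59 = 1121.
t* = √1121 = 33.48 min.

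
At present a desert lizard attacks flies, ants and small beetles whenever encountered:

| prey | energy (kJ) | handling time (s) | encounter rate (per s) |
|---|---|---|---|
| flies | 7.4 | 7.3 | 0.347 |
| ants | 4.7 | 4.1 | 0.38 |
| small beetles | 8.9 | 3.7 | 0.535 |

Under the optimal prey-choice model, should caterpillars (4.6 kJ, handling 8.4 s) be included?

No

Current rate: (0.347×7.4 + 0.38×4.7 + 0.535×8.9)/(1 + 0.347×7.3 + 0.38×4.1 + 0.535×3.7) = 1.289 kJ/s.
caterpillars: E/h = 4.6/8.4 = 0.5476 kJ/s.
0.5476 < 1.289, so adding caterpillars would lower the average — exclude it.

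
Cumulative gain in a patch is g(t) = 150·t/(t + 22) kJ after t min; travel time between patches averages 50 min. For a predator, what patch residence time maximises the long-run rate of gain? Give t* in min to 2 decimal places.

33.17 min

By the marginal value theorem, leave when the instantaneous gain rate g'(t) equals the habitat-wide average g(t)/(T + t).
g'(t) = 150·22/(t + 22)². Setting 150·22/(t+22)² = 150t/[(t+22)(50+t)] gives 22(50+t) = t(t+22), so t² = 22×50 = 1100.
t* = √1100 = 33.17 min.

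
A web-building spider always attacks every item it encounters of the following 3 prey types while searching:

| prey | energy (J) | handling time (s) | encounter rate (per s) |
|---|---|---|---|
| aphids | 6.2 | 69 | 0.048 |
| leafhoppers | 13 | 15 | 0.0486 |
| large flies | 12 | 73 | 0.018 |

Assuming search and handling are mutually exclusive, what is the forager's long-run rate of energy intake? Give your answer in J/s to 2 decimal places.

0.18 J/s

R = Σλ_iE_i / (1 + Σλ_ih_i)
Numerator: 0.048×6.2 + 0.0486×13 + 0.018×12 = 1.145
Denominator: 1 + 0.048×69 + 0.0486×15 + 0.018×73 = 6.355
R = 1.145/6.355 = 0.1802 J/s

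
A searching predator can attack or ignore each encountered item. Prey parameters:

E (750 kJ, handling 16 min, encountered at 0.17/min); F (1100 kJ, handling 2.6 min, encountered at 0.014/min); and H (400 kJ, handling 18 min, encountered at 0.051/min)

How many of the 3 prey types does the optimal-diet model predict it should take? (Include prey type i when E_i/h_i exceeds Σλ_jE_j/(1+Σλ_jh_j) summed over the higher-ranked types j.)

Profitabilities (E/h, kJ/min): F 423, E 46.9, H 22.2. Add prey in this order while the next type's profitability exceeds the intake rate on those already taken.
Rate on top 1: 14.86. E: 46.9 > 14.86 → include.
Rate on top 2: 38.04. H: 22.2 < 38.04 → exclude; stop.
Optimal diet: F, E — 2 of 3 types.

2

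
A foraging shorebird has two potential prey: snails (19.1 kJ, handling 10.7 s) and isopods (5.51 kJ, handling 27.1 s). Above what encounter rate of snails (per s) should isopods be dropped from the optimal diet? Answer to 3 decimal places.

0.012 per s

At the threshold, the rate on snails alone equals the profitability of isopods: λ·19.1/(1 + λ·10.7) = 5.51/27.1 = 0.2033.
Rearranging, λ(19.1 − 0.2033×10.7) = 0.2033, so λ = 0.2033/16.92 = 0.01201 per s.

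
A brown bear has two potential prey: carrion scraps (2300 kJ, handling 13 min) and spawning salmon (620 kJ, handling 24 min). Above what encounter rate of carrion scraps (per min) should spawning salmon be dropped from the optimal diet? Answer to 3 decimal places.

0.013 per min

The zero-one rule: include spawning salmon iff E₂/h₂ > λE₁/(1+λh₁). Equality gives the switch point.
λE₁h₂ = E₂ + λE₂h₁ ⇒ λ = E₂/(E₁h₂ − E₂h₁) = 620/(5.52e+04 − 8060) = 0.01315 per min.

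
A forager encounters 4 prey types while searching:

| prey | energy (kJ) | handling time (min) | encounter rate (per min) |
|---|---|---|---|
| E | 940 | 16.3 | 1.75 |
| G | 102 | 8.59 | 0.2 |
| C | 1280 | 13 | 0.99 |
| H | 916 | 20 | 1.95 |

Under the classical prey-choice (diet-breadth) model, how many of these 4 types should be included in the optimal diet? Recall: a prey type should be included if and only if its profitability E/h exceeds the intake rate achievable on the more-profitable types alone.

E/h in descending order: C 98.5, E 57.7, H 45.8, G 11.9 kJ/min. The optimal diet is the largest prefix of this list for which every included type satisfies E_i/h_i > R on the types above it.
Rate on top 1: 91.36. E: 57.7 < 91.36 → exclude; stop.
Optimal diet: C — 1 of 4 types.

1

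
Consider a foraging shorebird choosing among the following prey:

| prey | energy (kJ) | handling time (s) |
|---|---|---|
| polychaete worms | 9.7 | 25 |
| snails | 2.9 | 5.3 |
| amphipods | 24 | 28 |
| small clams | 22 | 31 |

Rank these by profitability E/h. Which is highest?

amphipods

Profitability E/h (kJ/s): polychaete worms = 9.7/25 = 0.388, snails = 2.9/5.3 = 0.547, amphipods = 24/28 = 0.857, small clams = 22/31 = 0.71.
Ranked: amphipods > small clams > snails > polychaete worms.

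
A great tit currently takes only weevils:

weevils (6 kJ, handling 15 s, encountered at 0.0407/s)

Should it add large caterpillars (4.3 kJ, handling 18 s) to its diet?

Yes

On weevils alone, R = ΣλE/(1+Σλh) = 0.2442/1.611 = 0.1516 kJ/s.
large caterpillars: E/h = 4.3/18 = 0.2389 kJ/s.
0.2389 > 0.1516, so adding large caterpillars raises the average — include it.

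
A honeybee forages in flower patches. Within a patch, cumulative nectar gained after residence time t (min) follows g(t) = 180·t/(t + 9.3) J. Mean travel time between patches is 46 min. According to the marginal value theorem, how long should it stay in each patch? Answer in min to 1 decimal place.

Maximise g(t)/(T+t): set derivative to zero → g'(t)(T+t) = g(t).
g'(t) = 180·9.3/(t + 9.3)². Setting 180·9.3/(t+9.3)² = 180t/[(t+9.3)(46+t)] gives 9.3(46+t) = t(t+9.3), so t² = 9.3×46 = 427.8.
t* = √427.8 = 20.68 min.

20.7 min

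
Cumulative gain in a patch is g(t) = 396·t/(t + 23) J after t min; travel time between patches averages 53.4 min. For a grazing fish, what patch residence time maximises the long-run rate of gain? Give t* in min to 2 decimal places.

35.05 min

Maximise g(t)/(T+t): set derivative to zero → g'(t)(T+t) = g(t).
g'(t) = 396·23/(t + 23)². Setting 396·23/(t+23)² = 396t/[(t+23)(53.4+t)] gives 23(53.4+t) = t(t+23), so t² = 23×53.4 = 1228.
t* = √1228 = 35.05 min.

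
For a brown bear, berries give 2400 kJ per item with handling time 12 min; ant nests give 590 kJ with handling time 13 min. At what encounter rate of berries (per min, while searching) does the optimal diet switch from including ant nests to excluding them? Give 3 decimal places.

0.024 per min

At the threshold, the rate on berries alone equals the profitability of ant nests: λ·2400/(1 + λ·12) = 590/13 = 45.38.
Rearranging, λ(2400 − 45.38×12) = 45.38, so λ = 45.38/1855 = 0.02446 per min.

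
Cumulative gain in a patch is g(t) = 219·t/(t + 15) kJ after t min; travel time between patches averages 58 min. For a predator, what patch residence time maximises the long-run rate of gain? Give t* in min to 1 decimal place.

29.5 min

Optimal t* satisfies g'(t*) = g(t*)/(T + t*).
g'(t) = 219·15/(t + 15)². Setting 219·15/(t+15)² = 219t/[(t+15)(58+t)] gives 15(58+t) = t(t+15), so t² = 15×58 = 870.
t* = √870 = 29.5 min.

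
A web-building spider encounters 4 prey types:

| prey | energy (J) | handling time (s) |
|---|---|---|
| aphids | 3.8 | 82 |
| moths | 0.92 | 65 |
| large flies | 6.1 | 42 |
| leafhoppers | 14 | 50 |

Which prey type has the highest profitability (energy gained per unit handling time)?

leafhoppers

In descending order of E/h:
leafhoppers: 14/50 = 0.28 J/s
large flies: 6.1/42 = 0.145 J/s
aphids: 3.8/82 = 0.0463 J/s
moths: 0.92/65 = 0.0142 J/s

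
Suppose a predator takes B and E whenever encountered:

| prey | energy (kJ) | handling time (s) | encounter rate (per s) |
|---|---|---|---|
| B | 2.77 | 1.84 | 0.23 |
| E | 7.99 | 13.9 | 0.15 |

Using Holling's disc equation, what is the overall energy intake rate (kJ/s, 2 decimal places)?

R = (0.23×2.77 + 0.15×7.99) / (1 + 0.23×1.84 + 0.15×13.9) = 1.836/3.508 = 0.5232 kJ/s.

0.52 kJ/s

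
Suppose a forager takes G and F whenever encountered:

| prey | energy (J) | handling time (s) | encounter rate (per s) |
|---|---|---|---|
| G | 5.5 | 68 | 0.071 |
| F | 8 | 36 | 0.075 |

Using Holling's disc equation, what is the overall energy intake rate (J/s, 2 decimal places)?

R = (0.071×5.5 + 0.075×8) / (1 + 0.071×68 + 0.075×36) = 0.9905/8.528 = 0.1161 J/s.

0.12 J/s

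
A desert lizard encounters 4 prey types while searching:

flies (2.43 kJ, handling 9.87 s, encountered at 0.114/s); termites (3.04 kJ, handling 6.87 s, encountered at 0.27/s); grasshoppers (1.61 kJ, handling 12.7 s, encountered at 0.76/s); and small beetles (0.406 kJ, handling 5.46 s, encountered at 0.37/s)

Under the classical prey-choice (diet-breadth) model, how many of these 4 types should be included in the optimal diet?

E/h in descending order: termites 0.443, flies 0.246, grasshoppers 0.127, small beetles 0.0744 kJ/s. The optimal diet is the largest prefix of this list for which every included type satisfies E_i/h_i > R on the types above it.
Rate on top 1: 0.2875. flies: 0.246 < 0.2875 → exclude; stop.
Optimal diet: termites — 1 of 4 types.

1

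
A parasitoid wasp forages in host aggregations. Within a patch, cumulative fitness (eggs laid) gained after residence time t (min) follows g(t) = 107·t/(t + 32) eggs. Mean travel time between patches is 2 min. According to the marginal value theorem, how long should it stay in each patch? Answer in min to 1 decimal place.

Maximise g(t)/(T+t): set derivative to zero → g'(t)(T+t) = g(t).
g'(t) = 107·32/(t + 32)². Setting 107·32/(t+32)² = 107t/[(t+32)(2+t)] gives 32(2+t) = t(t+32), so t² = 32×2 = 64.
t* = √64 = 8 min.

8.0 min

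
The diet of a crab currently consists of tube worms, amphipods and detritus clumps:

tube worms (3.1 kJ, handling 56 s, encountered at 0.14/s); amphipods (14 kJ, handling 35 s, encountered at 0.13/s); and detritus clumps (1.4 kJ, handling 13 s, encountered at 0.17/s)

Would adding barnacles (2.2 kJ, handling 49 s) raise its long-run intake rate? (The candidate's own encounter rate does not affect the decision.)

No

On tube worms, amphipods and detritus clumps alone, R = ΣλE/(1+Σλh) = 2.492/15.6 = 0.1597 kJ/s.
barnacles: E/h = 2.2/49 = 0.0449 kJ/s.
0.0449 < 0.1597, so adding barnacles would lower the average — exclude it.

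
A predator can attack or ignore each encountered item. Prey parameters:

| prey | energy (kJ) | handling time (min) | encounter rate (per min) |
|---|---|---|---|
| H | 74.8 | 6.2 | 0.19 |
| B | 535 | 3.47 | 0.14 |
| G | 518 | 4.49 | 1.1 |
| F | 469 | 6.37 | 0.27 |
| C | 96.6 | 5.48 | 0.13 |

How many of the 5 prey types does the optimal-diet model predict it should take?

2

Rank by E/h (kJ/min): B 154, G 115, F 73.6, C 17.6, H 12.1. Include each in turn until the next type's E/h falls below the running intake rate.
Rate on top 1: 50.41. G: 115 > 50.41 → include.
Rate on top 2: 100.3. F: 73.6 < 100.3 → exclude; stop.
Optimal diet: B, G — 2 of 5 types.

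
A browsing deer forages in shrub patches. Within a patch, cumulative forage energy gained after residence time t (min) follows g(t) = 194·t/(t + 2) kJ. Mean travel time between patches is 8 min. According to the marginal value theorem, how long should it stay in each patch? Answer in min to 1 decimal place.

Optimal t* satisfies g'(t*) = g(t*)/(T + t*).
g'(t) = 194·2/(t + 2)². Setting 194·2/(t+2)² = 194t/[(t+2)(8+t)] gives 2(8+t) = t(t+2), so t² = 2×8 = 16.
t* = √16 = 4 min.

4.0 min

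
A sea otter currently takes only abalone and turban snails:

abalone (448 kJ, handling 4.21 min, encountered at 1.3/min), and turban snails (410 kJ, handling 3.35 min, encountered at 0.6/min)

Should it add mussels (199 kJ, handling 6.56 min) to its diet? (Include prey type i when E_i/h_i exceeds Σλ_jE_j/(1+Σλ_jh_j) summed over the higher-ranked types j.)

Current rate: (1.3×448 + 0.6×410)/(1 + 1.3×4.21 + 0.6×3.35) = 97.65 kJ/min.
Profitability of mussels: 199/6.56 = 30.34 kJ/min.
Since 30.34 < R, time spent handling mussels is better spent searching.

No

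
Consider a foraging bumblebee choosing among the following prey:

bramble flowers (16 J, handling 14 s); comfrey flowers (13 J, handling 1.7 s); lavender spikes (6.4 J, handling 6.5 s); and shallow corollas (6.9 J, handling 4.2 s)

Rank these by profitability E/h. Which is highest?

Profitability E/h (J/s): bramble flowers = 16/14 = 1.14, comfrey flowers = 13/1.7 = 7.65, lavender spikes = 6.4/6.5 = 0.985, shallow corollas = 6.9/4.2 = 1.64.
Ranked: comfrey flowers > shallow corollas > bramble flowers > lavender spikes.

comfrey flowers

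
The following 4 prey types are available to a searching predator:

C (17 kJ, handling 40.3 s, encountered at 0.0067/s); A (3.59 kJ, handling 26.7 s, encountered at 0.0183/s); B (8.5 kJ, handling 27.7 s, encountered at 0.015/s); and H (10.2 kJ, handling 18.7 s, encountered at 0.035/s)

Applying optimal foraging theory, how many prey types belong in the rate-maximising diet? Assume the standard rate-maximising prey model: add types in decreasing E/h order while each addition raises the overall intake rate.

3

E/h in descending order: H 0.545, C 0.422, B 0.307, A 0.134 kJ/s. The optimal diet is the largest prefix of this list for which every included type satisfies E_i/h_i > R on the types above it.
Rate on top 1: 0.2158. C: 0.422 > 0.2158 → include.
Rate on top 2: 0.2447. B: 0.307 > 0.2447 → include.
Rate on top 3: 0.2557. A: 0.134 < 0.2557 → exclude; stop.
Optimal diet: H, C, B — 3 of 4 types.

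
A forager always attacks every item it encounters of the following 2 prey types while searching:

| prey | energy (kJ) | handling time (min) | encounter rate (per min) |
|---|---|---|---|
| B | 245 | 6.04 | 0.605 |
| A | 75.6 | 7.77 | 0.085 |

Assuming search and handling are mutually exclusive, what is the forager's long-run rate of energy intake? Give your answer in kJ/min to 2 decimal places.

Energy encountered per unit search time: 0.605×245 + 0.085×75.6 = 154.7 kJ/min.
Handling time per unit search time: 0.605×6.04 + 0.085×7.77 = 4.315.
Rate = 154.7/(1 + 4.315) = 29.1 kJ/min.

29.10 kJ/min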